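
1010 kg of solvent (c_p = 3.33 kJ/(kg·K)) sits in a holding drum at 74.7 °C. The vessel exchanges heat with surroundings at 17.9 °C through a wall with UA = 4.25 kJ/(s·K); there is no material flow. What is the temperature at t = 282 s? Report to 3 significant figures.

57.7 °C

Heat balance on the well-mixed liquid: M c_p dT/dt = −UA(T − T_amb).
dT/dt = (T_ss − T)/τ with T_ss = T_amb = 17.900 °C, τ = M c_p/UA = 1010·3.33/4.25 = 791.36 s.
Integrating: T(t) = T_ss + (T₀ − T_ss) e^(−t/τ).
T(282) = 17.900 + (56.800)·0.70023 = 57.673 °C.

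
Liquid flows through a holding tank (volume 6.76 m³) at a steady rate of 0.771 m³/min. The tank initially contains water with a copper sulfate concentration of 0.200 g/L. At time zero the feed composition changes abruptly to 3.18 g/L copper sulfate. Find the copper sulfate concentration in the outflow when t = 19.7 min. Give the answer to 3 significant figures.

Species balance on the tank: V dC/dt = Q(C_in − C).
Rewrite as dC/dt + C/τ = C_in/τ, τ = V/Q = 8.7678 min.
Solution: C(t) = C_in + (C₀ − C_in) e^(−t/τ).
C(19.7) = 3.18 + (0.200 − 3.18)·e^(−19.7/8.7678) = 3.18 + (-2.9800)·0.10573 = 2.8649 g/L.

2.86 g/L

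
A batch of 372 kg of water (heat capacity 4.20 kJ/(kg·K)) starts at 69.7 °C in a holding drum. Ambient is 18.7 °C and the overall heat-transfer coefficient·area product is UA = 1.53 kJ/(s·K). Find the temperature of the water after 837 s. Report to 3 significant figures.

M c_p dT/dt = −UA(T − T_amb).
dT/dt = (T_ss − T)/τ with T_ss = T_amb = 18.700 °C, τ = M c_p/UA = 372·4.20/1.53 = 1021.2 s.
Integrating: T(t) = T_ss + (T₀ − T_ss) e^(−t/τ).
T(837) = 18.700 + (51.000)·0.44059 = 41.170 °C.

41.2 °C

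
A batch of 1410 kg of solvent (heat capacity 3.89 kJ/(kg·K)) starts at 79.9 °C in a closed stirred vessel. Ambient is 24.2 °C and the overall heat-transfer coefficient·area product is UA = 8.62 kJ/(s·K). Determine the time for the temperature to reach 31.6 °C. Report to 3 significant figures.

1280 s

Heat balance on the well-mixed liquid: M c_p dT/dt = −UA(T − T_amb).
τ = M c_p/UA = 636.30 s; T_ss = T_amb = 24.200 °C.
T(t) = T_ss + (T₀ − T_ss)e^(−t/τ); set T = 31.6:
t = −τ ln[(T − T_ss)/(T₀ − T_ss)] = −636.30 · ln(0.13285) = 1284.4 s.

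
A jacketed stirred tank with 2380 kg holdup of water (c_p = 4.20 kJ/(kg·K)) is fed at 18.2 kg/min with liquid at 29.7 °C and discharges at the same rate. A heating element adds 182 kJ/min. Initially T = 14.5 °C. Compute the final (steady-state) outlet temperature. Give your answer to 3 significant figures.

M c_p dT/dt = ṁ c_p (T_in − T) + Q̇.
At steady state dT/dt = 0 ⇒ T_ss = T_in + Q̇/(ṁ c_p) = 29.7 + 182/(18.2·4.20) = 32.081 °C.

32.1 °C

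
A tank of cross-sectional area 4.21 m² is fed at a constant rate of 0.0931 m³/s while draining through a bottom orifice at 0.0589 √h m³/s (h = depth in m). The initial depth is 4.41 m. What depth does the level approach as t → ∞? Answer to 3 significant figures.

Accumulation of liquid (constant cross-section A): A dh/dt = Q_in − 0.0589 √h. At steady state dh/dt = 0:
Q_in = 0.0589 √h_ss ⇒ √h_ss = 0.0931/0.0589 = 1.5806.
h_ss = 1.5806² = 2.4984 m. (Since h₀ = 4.41 m > h_ss, the level will fall toward this value.)

2.50 m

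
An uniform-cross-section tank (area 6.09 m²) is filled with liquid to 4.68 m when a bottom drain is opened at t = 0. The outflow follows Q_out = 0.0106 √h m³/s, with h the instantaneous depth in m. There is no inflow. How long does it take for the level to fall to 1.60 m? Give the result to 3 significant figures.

With no inflow, A dh/dt = −0.0106 √h.
∫ h^(−1/2) dh = −(0.0106/A) ∫ dt, giving 2√h = 2√h₀ − (0.0106/A) t.
t = 2A(√h₀ − √h)/0.0106 = 2·6.09·(√4.68 − √1.60)/0.0106
  = 12.180 × (2.1633 − 1.2649) / 0.0106 = 1032.3 s.

1030 s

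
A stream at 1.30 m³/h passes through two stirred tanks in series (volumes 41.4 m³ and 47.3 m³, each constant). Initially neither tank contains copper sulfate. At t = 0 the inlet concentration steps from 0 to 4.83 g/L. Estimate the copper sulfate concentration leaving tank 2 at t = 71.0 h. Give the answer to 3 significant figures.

2.97 g/L

Each tank obeys Vᵢ dCᵢ/dt = Q(Cᵢ₋₁ − Cᵢ), so τᵢ = Vᵢ/Q.
τ₁ = 41.4/1.30 = 31.846 h; τ₂ = 47.3/1.30 = 36.385 h.
Solving the cascade with C₁(0)=C₂(0)=0 gives C₂(t) = C_in[1 − (τ₁ e^(−t/τ₁) − τ₂ e^(−t/τ₂))/(τ₁ − τ₂)].
At t = 71.0: e^(−t/τ₁) = 0.10759, e^(−t/τ₂) = 0.14208.
C₂ = 4.83·[1 − (31.846·0.10759 − 36.385·0.14208)/(-4.5385)] = 4.83·0.61588 = 2.9747 g/L.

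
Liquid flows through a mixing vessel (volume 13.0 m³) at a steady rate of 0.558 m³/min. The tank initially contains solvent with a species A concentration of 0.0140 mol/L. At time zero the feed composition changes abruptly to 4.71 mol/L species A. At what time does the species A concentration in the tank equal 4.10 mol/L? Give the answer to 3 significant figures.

47.6 min

Species balance: V dC/dt = Q(C_in − C) ⇒ τ = V/Q = 23.297 min.
C(t) = C_in + (C₀ − C_in) e^(−t/τ). Set C = 4.10 and solve for t:
e^(−t/τ) = (C − C_in)/(C₀ − C_in) = (4.10 − 4.71)/(0.0140 − 4.71) = 0.12990
t = −τ ln(…) = 23.297 × 2.0410 = 47.550 min.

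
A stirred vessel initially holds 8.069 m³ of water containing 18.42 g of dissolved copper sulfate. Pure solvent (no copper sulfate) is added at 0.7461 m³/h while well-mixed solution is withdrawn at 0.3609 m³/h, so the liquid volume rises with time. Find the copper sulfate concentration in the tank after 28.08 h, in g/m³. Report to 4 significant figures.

Let m(t) be the amount of copper sulfate. Volume: V(t) = V₀ + (Q_in − Q_out) t = 8.069 + 0.385200 t; V(28.08) = 18.8854 m³.
No copper sulfate enters, so dm/dt = −Q_out · (m/V).
dm/m = −Q_out dt/(V₀ + 0.385200 t); integrating gives ln(m/m₀) = −(Q_out/(Q_in−Q_out)) ln(V/V₀).
m = m₀ (V₀/V)^(Q_out/(Q_in−Q_out)) = 18.42 × (8.069/18.8854)^(0.936916) = 8.30386 g.
C = m/V = 8.30386/18.8854 = 0.439697 g/m³.

0.4397 g/m³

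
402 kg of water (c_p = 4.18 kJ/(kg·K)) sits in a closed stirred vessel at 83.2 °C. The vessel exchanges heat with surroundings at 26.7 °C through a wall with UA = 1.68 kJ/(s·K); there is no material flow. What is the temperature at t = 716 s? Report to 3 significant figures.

M c_p dT/dt = −UA(T − T_amb).
dT/dt = (T_ss − T)/τ with T_ss = T_amb = 26.700 °C, τ = M c_p/UA = 402·4.18/1.68 = 1000.2 s.
Solution: T(t) = T_ss + (T₀ − T_ss) e^(−t/τ).
T(716) = 26.700 + (56.500)·0.48878 = 54.316 °C.

54.3 °C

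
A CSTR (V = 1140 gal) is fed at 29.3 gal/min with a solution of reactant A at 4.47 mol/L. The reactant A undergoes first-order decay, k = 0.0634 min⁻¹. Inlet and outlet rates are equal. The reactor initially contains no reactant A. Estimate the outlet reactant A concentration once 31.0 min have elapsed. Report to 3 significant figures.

Species balance: V dC/dt = Q C_in − Q C − k V C.
This is linear with rate a = Q/V + k = 0.089102 min⁻¹.
C_ss = Q C_in/(Q + kV) = 1.2894 mol/L; C(t) = C_ss + (C₀ − C_ss) e^(−a t).
C(31.0) = 1.2894 + (-1.2894)·e^(−0.089102·31.0) = 1.2894 + (-1.2894)·0.063156 = 1.2080 mol/L.

1.21 mol/L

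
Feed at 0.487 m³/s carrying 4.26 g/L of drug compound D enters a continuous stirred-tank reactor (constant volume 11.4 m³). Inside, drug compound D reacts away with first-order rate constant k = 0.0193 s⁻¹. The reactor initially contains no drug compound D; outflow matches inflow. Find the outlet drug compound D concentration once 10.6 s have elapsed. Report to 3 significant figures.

V dC/dt = Q(C_in − C) − k V C.
This is linear with rate a = Q/V + k = 0.062019 s⁻¹.
C_ss = Q C_in/(Q + kV) = 2.9343 g/L; C(t) = C_ss + (C₀ − C_ss) e^(−a t).
C(10.6) = 2.9343 + (-2.9343)·e^(−0.062019·10.6) = 2.9343 + (-2.9343)·0.51819 = 1.4138 g/L.

1.41 g/L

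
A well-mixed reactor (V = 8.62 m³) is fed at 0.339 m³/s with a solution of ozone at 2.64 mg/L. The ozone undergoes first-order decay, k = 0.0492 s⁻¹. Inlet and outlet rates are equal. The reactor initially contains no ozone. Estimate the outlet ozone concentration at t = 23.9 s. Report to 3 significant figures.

1.03 mg/L

V dC/dt = Q(C_in − C) − k V C.
This is linear with rate a = Q/V + k = 0.088527 s⁻¹.
C_ss = Q C_in/(Q + kV) = 1.1728 mg/L; C(t) = C_ss + (C₀ − C_ss) e^(−a t).
C(23.9) = 1.1728 + (-1.1728)·e^(−0.088527·23.9) = 1.1728 + (-1.1728)·0.12054 = 1.0314 mg/L.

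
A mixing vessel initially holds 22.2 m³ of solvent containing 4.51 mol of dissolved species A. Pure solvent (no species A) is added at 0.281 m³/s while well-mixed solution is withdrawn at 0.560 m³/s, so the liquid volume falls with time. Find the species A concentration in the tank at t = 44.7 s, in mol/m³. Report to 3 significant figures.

0.0885 mol/m³

Total volume: dV/dt = Q_in − Q_out = -0.27900 m³/s, so V(t) = 22.2 − 0.27900 t and V(44.7) = 9.7287 m³.
No species A enters, so dm/dt = −Q_out · (m/V).
Separate: dm/m = −Q_out dt/V(t) ⇒ ln(m/m₀) = −(Q_out/(Q_in−Q_out)) ln(V/V₀).
m = m₀ (V₀/V)^(Q_out/(Q_in−Q_out)) = 4.51 × (22.2/9.7287)^(-2.0072) = 0.86102 mol.
C = m/V = 0.86102/9.7287 = 0.088503 mol/m³.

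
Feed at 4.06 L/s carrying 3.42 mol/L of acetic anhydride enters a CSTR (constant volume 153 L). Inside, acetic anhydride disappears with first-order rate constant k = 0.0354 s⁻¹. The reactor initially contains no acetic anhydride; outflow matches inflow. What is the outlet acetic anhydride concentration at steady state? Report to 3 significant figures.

1.47 mol/L

Species balance: V dC/dt = Q C_in − Q C − k V C.
At steady state: 0 = Q C_in − (Q + kV) C_ss, so C_ss = Q C_in/(Q + kV).
C_ss = 4.06·3.42/(4.06 + 0.0354·153) = 13.885/9.4762 = 1.4653 mol/L.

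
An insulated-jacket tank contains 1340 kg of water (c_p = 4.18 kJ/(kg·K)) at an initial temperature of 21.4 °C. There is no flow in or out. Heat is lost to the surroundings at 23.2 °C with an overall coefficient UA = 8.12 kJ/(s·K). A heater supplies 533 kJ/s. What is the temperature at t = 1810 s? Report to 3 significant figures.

Lumped-capacitance energy balance: M c_p dT/dt = UA(T_amb − T) + Q̇.
dT/dt = (T_ss − T)/τ with T_ss = T_amb + Q̇/UA = 23.2 + 533/8.12 = 88.840 °C, τ = M c_p/UA = 1340·4.18/8.12 = 689.80 s.
Integrating: T(t) = T_ss + (T₀ − T_ss) e^(−t/τ).
T(1810) = 88.840 + (-67.440)·0.072517 = 83.950 °C.

83.9 °C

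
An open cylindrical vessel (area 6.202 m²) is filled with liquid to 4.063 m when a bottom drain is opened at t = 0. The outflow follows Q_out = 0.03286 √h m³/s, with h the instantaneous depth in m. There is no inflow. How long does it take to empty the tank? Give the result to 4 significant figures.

With no inflow, A dh/dt = −0.03286 √h.
Separate and integrate: 2(√h − √h₀) = −(0.03286/A) t.
Set h = 0: 2√h₀ = (0.03286/A) t_empty ⇒ t_empty = 2A√h₀/0.03286.
t_empty = 2·6.202·√4.063/0.03286 = 12.4040·2.01569/0.03286 = 760.883 s.

760.9 s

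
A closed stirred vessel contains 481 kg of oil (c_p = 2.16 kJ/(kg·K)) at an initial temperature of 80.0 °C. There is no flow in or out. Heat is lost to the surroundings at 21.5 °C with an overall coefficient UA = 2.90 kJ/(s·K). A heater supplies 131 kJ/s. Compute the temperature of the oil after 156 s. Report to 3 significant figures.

75.3 °C

First-law balance (no shaft work): M c_p dT/dt = −UA(T − T_amb) + Q̇.
dT/dt = (T_ss − T)/τ with T_ss = T_amb + Q̇/UA = 21.5 + 131/2.90 = 66.672 °C, τ = M c_p/UA = 481·2.16/2.90 = 358.26 s.
Solution: T(t) = T_ss + (T₀ − T_ss) e^(−t/τ).
T(156) = 66.672 + (13.328)·0.64698 = 75.295 °C.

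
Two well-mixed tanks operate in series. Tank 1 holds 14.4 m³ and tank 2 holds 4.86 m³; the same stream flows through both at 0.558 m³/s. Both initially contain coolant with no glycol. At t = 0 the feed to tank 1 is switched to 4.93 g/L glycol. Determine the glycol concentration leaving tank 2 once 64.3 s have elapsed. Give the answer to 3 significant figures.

Species balance on tank i: dCᵢ/dt = (Cᵢ₋₁ − Cᵢ)/τᵢ with τᵢ = Vᵢ/Q.
τ₁ = 14.4/0.558 = 25.806 s; τ₂ = 4.86/0.558 = 8.7097 s.
Tank 1: C₁ = C_in(1 − e^(−t/τ₁)). Tank 2 (τ₁ ≠ τ₂): C₂ = C_in[1 − (τ₁ e^(−t/τ₁) − τ₂ e^(−t/τ₂))/(τ₁ − τ₂)].
At t = 64.3: e^(−t/τ₁) = 0.082775, e^(−t/τ₂) = 0.00062199.
C₂ = 4.93·[1 − (25.806·0.082775 − 8.7097·0.00062199)/(17.097)] = 4.93·0.87537 = 4.3156 g/L.

4.32 g/L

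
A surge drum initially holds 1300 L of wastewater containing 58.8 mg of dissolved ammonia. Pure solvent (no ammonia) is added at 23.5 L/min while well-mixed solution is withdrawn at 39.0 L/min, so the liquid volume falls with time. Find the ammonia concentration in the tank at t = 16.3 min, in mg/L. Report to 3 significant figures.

Let m(t) be the amount of ammonia. Volume: V(t) = V₀ + (Q_in − Q_out) t = 1300 − 15.500 t; V(16.3) = 1047.3 L.
Species balance (pure solvent in): dm/dt = −Q_out · m/V(t).
Separate: dm/m = −Q_out dt/V(t) ⇒ ln(m/m₀) = −(Q_out/(Q_in−Q_out)) ln(V/V₀).
m = m₀ (V₀/V)^(Q_out/(Q_in−Q_out)) = 58.8 × (1300/1047.3)^(-2.5161) = 34.138 mg.
C = m/V = 34.138/1047.3 = 0.032594 mg/L.

0.0326 mg/L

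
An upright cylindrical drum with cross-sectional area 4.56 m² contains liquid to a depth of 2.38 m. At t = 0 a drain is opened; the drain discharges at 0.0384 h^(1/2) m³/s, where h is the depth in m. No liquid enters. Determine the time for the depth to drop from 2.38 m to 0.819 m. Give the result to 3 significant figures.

With no inflow, A dh/dt = −0.0384 √h.
This is separable: 2 d(√h)/dt = −0.0384/A, so √h = √h₀ − (0.0384/(2A)) t.
t = 2A(√h₀ − √h)/0.0384 = 2·4.56·(√2.38 − √0.819)/0.0384
  = 9.1200 × (1.5427 − 0.90499) / 0.0384 = 151.46 s.

151 s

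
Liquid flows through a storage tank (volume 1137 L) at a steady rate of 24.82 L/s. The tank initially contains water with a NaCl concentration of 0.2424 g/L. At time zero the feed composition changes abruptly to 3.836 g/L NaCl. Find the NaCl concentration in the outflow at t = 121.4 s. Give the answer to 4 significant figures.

Transient balance on the dissolved component: V dC/dt = Q(C_in − C).
So dC/dt = (C_in − C)/τ with τ = V/Q = 1137/24.82 = 45.8098 s.
Integrating: C(t) = C_in + (C₀ − C_in) e^(−t/τ).
C(121.4) = 3.836 + (0.2424 − 3.836)·e^(−121.4/45.8098) = 3.836 + (-3.59360)·0.0706451 = 3.58213 g/L.

3.582 g/L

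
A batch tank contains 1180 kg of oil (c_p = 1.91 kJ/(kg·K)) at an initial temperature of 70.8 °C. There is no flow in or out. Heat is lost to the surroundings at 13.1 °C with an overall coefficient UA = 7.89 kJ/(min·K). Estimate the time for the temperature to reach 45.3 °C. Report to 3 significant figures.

Lumped-capacitance energy balance: M c_p dT/dt = UA(T_amb − T).
τ = M c_p/UA = 285.65 min; T_ss = T_amb = 13.100 °C.
T(t) = T_ss + (T₀ − T_ss)e^(−t/τ); set T = 45.3:
t = −τ ln[(T − T_ss)/(T₀ − T_ss)] = −285.65 · ln(0.55806) = 166.62 min.

167 min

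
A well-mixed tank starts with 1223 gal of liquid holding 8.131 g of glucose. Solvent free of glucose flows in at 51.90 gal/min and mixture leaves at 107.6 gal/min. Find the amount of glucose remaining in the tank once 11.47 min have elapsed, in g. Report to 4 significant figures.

Let m(t) be the amount of glucose. Volume: V(t) = V₀ + (Q_in − Q_out) t = 1223 − 55.7000 t; V(11.47) = 584.121 gal.
Solute balance: dm/dt = 0 − Q_out C = −Q_out m/V(t).
dm/m = −Q_out dt/(V₀ − 55.7000 t); integrating gives ln(m/m₀) = −(Q_out/(Q_in−Q_out)) ln(V/V₀).
m = m₀ (V₀/V)^(Q_out/(Q_in−Q_out)) = 8.131 × (1223/584.121)^(-1.93178) = 1.95070 g.

1.951 g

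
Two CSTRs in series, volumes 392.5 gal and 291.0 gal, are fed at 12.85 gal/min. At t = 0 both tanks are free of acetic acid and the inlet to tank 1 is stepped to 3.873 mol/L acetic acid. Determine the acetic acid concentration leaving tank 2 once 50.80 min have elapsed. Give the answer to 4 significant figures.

Time constants: τᵢ = Vᵢ/Q for each well-mixed tank.
τ₁ = 392.5/12.85 = 30.5447 min; τ₂ = 291.0/12.85 = 22.6459 min.
Solving the cascade with C₁(0)=C₂(0)=0 gives C₂(t) = C_in[1 − (τ₁ e^(−t/τ₁) − τ₂ e^(−t/τ₂))/(τ₁ − τ₂)].
At t = 50.80: e^(−t/τ₁) = 0.189544, e^(−t/τ₂) = 0.106115.
C₂ = 3.873·[1 − (30.5447·0.189544 − 22.6459·0.106115)/(7.89883)] = 3.873·0.571266 = 2.21251 mol/L.

2.213 mol/L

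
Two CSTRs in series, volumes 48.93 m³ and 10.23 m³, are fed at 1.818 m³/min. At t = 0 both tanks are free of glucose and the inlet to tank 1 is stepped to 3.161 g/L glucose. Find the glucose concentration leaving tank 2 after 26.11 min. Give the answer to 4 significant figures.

Species balance on tank i: dCᵢ/dt = (Cᵢ₋₁ − Cᵢ)/τᵢ with τᵢ = Vᵢ/Q.
τ₁ = 48.93/1.818 = 26.9142 min; τ₂ = 10.23/1.818 = 5.62706 min.
Tank 1: C₁ = C_in(1 − e^(−t/τ₁)). Tank 2 (τ₁ ≠ τ₂): C₂ = C_in[1 − (τ₁ e^(−t/τ₁) − τ₂ e^(−t/τ₂))/(τ₁ − τ₂)].
At t = 26.11: e^(−t/τ₁) = 0.379037, e^(−t/τ₂) = 0.00965696.
C₂ = 3.161·[1 − (26.9142·0.379037 − 5.62706·0.00965696)/(21.2871)] = 3.161·0.523320 = 1.65421 g/L.

1.654 g/L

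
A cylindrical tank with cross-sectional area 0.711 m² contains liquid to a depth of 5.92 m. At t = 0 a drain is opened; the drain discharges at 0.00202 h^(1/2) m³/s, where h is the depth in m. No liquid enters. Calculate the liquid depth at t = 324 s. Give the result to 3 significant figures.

A dh/dt = −Q_out = −0.00202 √h.
∫ h^(−1/2) dh = −(0.00202/A) ∫ dt, giving 2√h = 2√h₀ − (0.00202/A) t.
√h = √5.92 − 0.00202·324/(2·0.711) = 2.4331 − 0.46025 = 1.9729.
h = 1.9729² = 3.8921 m.

3.89 m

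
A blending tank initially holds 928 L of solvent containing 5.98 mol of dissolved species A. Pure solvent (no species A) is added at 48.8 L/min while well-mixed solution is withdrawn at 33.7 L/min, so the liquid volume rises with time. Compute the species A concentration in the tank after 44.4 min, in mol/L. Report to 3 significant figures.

Let m(t) be the amount of species A. Volume: V(t) = V₀ + (Q_in − Q_out) t = 928 + 15.100 t; V(44.4) = 1598.4 L.
Species balance (pure solvent in): dm/dt = −Q_out · m/V(t).
dm/m = −Q_out dt/(V₀ + 15.100 t); integrating gives ln(m/m₀) = −(Q_out/(Q_in−Q_out)) ln(V/V₀).
m = m₀ (V₀/V)^(Q_out/(Q_in−Q_out)) = 5.98 × (928/1598.4)^(2.2318) = 1.7769 mol.
C = m/V = 1.7769/1598.4 = 0.0011117 mol/L.

0.00111 mol/L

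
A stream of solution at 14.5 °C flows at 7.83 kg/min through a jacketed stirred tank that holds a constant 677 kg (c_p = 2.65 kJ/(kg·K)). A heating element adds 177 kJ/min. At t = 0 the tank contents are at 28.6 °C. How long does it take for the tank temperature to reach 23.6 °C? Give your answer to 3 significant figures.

Heat balance on the well-mixed liquid: M c_p dT/dt = ṁ c_p (T_in − T) + 177.
τ = M/ṁ = 86.462 min; T_ss = T_in + Q̇/(ṁ c_p) = 23.030 °C.
T(t) = T_ss + (T₀ − T_ss) e^(−t/τ). Set T = 23.6:
e^(−t/τ) = (23.6 − 23.030)/(28.6 − 23.030) = 0.10228
t = −86.462 · ln(0.10228) = 197.14 min.

197 min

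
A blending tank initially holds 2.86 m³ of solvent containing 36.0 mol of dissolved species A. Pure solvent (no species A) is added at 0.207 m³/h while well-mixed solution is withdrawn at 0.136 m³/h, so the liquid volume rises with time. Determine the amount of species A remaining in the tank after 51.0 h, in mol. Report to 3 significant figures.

Let m(t) be the amount of species A. Volume: V(t) = V₀ + (Q_in − Q_out) t = 2.86 + 0.071000 t; V(51.0) = 6.4810 m³.
Species balance (pure solvent in): dm/dt = −Q_out · m/V(t).
dm/m = −Q_out dt/(V₀ + 0.071000 t); integrating gives ln(m/m₀) = −(Q_out/(Q_in−Q_out)) ln(V/V₀).
m = m₀ (V₀/V)^(Q_out/(Q_in−Q_out)) = 36.0 × (2.86/6.4810)^(1.9155) = 7.5123 mol.

7.51 mol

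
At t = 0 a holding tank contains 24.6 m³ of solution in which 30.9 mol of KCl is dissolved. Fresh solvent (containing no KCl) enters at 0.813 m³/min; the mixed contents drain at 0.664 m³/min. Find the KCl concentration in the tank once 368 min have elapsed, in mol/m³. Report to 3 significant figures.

0.00210 mol/m³

Let m(t) be the amount of KCl. Volume: V(t) = V₀ + (Q_in − Q_out) t = 24.6 + 0.14900 t; V(368) = 79.432 m³.
Solute balance: dm/dt = 0 − Q_out C = −Q_out m/V(t).
dm/m = −Q_out dt/(V₀ + 0.14900 t); integrating gives ln(m/m₀) = −(Q_out/(Q_in−Q_out)) ln(V/V₀).
m = m₀ (V₀/V)^(Q_out/(Q_in−Q_out)) = 30.9 × (24.6/79.432)^(4.4564) = 0.16649 mol.
C = m/V = 0.16649/79.432 = 0.0020960 mol/m³.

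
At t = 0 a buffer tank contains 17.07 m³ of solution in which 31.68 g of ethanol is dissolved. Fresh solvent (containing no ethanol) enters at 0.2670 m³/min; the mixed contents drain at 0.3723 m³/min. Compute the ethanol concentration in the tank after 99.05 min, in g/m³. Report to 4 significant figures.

0.1694 g/m³

Total volume: dV/dt = Q_in − Q_out = -0.105300 m³/min, so V(t) = 17.07 − 0.105300 t and V(99.05) = 6.64003 m³.
Species balance (pure solvent in): dm/dt = −Q_out · m/V(t).
Separate: dm/m = −Q_out dt/V(t) ⇒ ln(m/m₀) = −(Q_out/(Q_in−Q_out)) ln(V/V₀).
m = m₀ (V₀/V)^(Q_out/(Q_in−Q_out)) = 31.68 × (17.07/6.64003)^(-3.53561) = 1.12450 g.
C = m/V = 1.12450/6.64003 = 0.169352 g/m³.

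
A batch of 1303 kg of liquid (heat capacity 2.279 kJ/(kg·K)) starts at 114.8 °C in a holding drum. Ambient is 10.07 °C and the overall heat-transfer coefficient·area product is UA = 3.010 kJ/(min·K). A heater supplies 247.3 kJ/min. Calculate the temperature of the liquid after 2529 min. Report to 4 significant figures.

M c_p dT/dt = −UA(T − T_amb) + Q̇.
dT/dt = (T_ss − T)/τ with T_ss = T_amb + Q̇/UA = 10.07 + 247.3/3.010 = 92.2295 °C, τ = M c_p/UA = 1303·2.279/3.010 = 986.557 min.
Solution: T(t) = T_ss + (T₀ − T_ss) e^(−t/τ).
T(2529) = 92.2295 + (22.5705)·0.0770377 = 93.9683 °C.

93.97 °C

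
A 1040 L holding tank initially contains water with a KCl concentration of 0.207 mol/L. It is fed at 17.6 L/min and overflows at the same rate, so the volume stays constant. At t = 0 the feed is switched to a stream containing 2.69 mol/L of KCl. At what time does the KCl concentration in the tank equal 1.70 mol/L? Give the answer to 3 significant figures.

Unsteady species balance (constant V, well mixed): V dC/dt = Q(C_in − C), so τ = V/Q = 59.091 min.
C(t) = C_in + (C₀ − C_in) e^(−t/τ). Set C = 1.70 and solve for t:
e^(−t/τ) = (C − C_in)/(C₀ − C_in) = (1.70 − 2.69)/(0.207 − 2.69) = 0.39871
t = −τ ln(…) = 59.091 × 0.91952 = 54.335 min.

54.3 min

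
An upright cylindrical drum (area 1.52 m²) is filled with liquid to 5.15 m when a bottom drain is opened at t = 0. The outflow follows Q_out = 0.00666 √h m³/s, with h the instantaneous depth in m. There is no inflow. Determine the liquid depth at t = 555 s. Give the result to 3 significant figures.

1.11 m

With no inflow, A dh/dt = −0.00666 √h.
Separate and integrate: 2(√h − √h₀) = −(0.00666/A) t.
√h = √5.15 − 0.00666·555/(2·1.52) = 2.2694 − 1.2159 = 1.0535.
h = 1.0535² = 1.1098 m.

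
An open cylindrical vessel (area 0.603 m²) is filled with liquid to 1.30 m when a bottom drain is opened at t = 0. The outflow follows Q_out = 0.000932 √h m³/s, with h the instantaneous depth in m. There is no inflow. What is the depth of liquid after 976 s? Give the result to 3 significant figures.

0.149 m

With no inflow, A dh/dt = −0.000932 √h.
This is separable: 2 d(√h)/dt = −0.000932/A, so √h = √h₀ − (0.000932/(2A)) t.
√h = √1.30 − 0.000932·976/(2·0.603) = 1.1402 − 0.75426 = 0.38592.
h = 0.38592² = 0.14893 m.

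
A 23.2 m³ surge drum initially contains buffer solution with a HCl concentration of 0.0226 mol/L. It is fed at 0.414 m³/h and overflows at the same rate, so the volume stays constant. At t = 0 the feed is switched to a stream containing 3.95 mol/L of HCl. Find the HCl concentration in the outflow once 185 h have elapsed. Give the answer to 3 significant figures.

Species balance on the tank: V dC/dt = Q(C_in − C).
So dC/dt = (C_in − C)/τ with τ = V/Q = 23.2/0.414 = 56.039 h.
C approaches C_in exponentially: C(t) = C_in + (C₀ − C_in) e^(−t/τ).
C(185) = 3.95 + (0.0226 − 3.95)·e^(−185/56.039) = 3.95 + (-3.9274)·0.036836 = 3.8053 mol/L.

3.81 mol/L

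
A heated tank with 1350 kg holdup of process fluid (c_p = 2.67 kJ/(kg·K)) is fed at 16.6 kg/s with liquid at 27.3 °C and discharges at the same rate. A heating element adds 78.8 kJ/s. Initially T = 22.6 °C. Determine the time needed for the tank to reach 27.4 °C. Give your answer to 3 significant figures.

110 s

M c_p dT/dt = ṁ c_p (T_in − T) + Q̇.
τ = M/ṁ = 81.325 s; T_ss = T_in + Q̇/(ṁ c_p) = 29.078 °C.
T(t) = T_ss + (T₀ − T_ss) e^(−t/τ). Set T = 27.4:
e^(−t/τ) = (27.4 − 29.078)/(22.6 − 29.078) = 0.25902
t = −81.325 · ln(0.25902) = 109.86 s.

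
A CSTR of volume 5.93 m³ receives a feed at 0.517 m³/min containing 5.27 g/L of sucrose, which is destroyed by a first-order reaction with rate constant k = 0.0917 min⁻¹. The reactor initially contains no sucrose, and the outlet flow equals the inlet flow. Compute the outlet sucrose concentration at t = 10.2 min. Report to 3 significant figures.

Species balance: V dC/dt = Q C_in − Q C − k V C.
dC/dt = (Q/V) C_in − (Q/V + k) C; effective rate a = Q/V + k = 0.087184 + 0.0917 = 0.17888 min⁻¹.
C_ss = Q C_in/(Q + kV) = 2.5685 g/L; C(t) = C_ss + (C₀ − C_ss) e^(−a t).
C(10.2) = 2.5685 + (-2.5685)·e^(−0.17888·10.2) = 2.5685 + (-2.5685)·0.16128 = 2.1542 g/L.

2.15 g/L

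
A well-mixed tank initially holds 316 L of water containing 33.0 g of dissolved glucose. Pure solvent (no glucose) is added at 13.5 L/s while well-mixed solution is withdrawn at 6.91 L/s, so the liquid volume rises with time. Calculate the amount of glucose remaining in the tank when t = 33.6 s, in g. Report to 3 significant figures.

18.9 g

Total volume: dV/dt = Q_in − Q_out = 6.5900 L/s, so V(t) = 316 + 6.5900 t and V(33.6) = 537.42 L.
Solute balance: dm/dt = 0 − Q_out C = −Q_out m/V(t).
dm/m = −Q_out dt/(V₀ + 6.5900 t); integrating gives ln(m/m₀) = −(Q_out/(Q_in−Q_out)) ln(V/V₀).
m = m₀ (V₀/V)^(Q_out/(Q_in−Q_out)) = 33.0 × (316/537.42)^(1.0486) = 18.910 g.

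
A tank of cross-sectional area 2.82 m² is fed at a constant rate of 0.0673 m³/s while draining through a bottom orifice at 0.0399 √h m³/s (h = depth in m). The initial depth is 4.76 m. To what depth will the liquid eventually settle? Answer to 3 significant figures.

2.85 m

Level balance: A dh/dt = 0.0673 − 0.0399 √h. Setting dh/dt = 0:
Q_in = 0.0399 √h_ss ⇒ √h_ss = 0.0673/0.0399 = 1.6867.
h_ss = 1.6867² = 2.8450 m. (Since h₀ = 4.76 m > h_ss, the level will fall toward this value.)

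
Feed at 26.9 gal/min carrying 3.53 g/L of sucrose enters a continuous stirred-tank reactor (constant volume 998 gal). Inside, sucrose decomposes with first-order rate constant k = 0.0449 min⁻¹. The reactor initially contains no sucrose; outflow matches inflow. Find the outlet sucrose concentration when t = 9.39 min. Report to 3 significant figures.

V dC/dt = Q(C_in − C) − k V C.
This is linear with rate a = Q/V + k = 0.071854 min⁻¹.
C_ss = Q C_in/(Q + kV) = 1.3242 g/L; C(t) = C_ss + (C₀ − C_ss) e^(−a t).
C(9.39) = 1.3242 + (-1.3242)·e^(−0.071854·9.39) = 1.3242 + (-1.3242)·0.50931 = 0.64977 g/L.

0.650 g/L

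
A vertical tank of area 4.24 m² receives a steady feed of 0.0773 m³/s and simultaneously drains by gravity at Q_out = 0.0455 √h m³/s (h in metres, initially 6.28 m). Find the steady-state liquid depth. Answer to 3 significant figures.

2.89 m

A dh/dt = Q_in − 0.0455 √h. Steady state requires inflow = outflow:
Q_in = 0.0455 √h_ss ⇒ √h_ss = 0.0773/0.0455 = 1.6989.
h_ss = 1.6989² = 2.8863 m. (Since h₀ = 6.28 m > h_ss, the level will fall toward this value.)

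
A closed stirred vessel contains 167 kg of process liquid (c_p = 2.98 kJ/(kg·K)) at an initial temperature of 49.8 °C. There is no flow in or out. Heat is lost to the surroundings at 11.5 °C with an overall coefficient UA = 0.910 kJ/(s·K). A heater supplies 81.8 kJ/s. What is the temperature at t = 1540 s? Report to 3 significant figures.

M c_p dT/dt = −UA(T − T_amb) + Q̇.
dT/dt = (T_ss − T)/τ with T_ss = T_amb + Q̇/UA = 11.5 + 81.8/0.910 = 101.39 °C, τ = M c_p/UA = 167·2.98/0.910 = 546.88 s.
Integrating: T(t) = T_ss + (T₀ − T_ss) e^(−t/τ).
T(1540) = 101.39 + (-51.590)·0.059846 = 98.303 °C.

98.3 °C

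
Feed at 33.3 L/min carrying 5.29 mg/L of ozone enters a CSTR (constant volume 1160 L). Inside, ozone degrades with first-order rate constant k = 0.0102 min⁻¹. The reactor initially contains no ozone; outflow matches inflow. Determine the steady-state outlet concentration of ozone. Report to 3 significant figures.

3.90 mg/L

V dC/dt = Q(C_in − C) − k V C.
Steady state (dC/dt = 0): C_ss = Q C_in/(Q + kV) = C_in/(1 + kV/Q).
C_ss = 33.3·5.29/(33.3 + 0.0102·1160) = 176.16/45.132 = 3.9032 mg/L.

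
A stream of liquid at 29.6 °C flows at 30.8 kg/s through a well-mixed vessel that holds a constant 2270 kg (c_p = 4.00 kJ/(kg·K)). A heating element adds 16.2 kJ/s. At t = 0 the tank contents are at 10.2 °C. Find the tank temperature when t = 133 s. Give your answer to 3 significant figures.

M c_p dT/dt = ṁ c_p (T_in − T) + Q̇.
τ = M/ṁ = 73.701 s; T_ss = T_in + Q̇/(ṁ c_p) = 29.6 + 16.2/(30.8·4.00) = 29.731 °C.
T approaches T_ss exponentially: T(t) = T_ss + (T₀ − T_ss) e^(−t/τ).
T(133) = 29.731 + (-19.531)·e^(−133/73.701) = 29.731 + (-19.531)·0.16454 = 26.518 °C.

26.5 °C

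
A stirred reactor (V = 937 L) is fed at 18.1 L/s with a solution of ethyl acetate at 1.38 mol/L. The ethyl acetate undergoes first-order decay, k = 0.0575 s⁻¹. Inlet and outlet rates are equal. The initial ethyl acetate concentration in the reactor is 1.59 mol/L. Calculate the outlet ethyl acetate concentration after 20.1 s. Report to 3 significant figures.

0.612 mol/L

V dC/dt = Q(C_in − C) − k V C.
dC/dt = (Q/V) C_in − (Q/V + k) C; effective rate a = Q/V + k = 0.019317 + 0.0575 = 0.076817 s⁻¹.
C_ss = Q C_in/(Q + kV) = 0.34703 mol/L; C(t) = C_ss + (C₀ − C_ss) e^(−a t).
C(20.1) = 0.34703 + (1.2430)·e^(−0.076817·20.1) = 0.34703 + (1.2430)·0.21352 = 0.61243 mol/L.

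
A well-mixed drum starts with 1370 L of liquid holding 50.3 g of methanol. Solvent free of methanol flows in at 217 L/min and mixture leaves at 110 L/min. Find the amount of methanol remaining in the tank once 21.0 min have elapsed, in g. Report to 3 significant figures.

Total volume: dV/dt = Q_in − Q_out = 107.00 L/min, so V(t) = 1370 + 107.00 t and V(21.0) = 3617.0 L.
Species balance (pure solvent in): dm/dt = −Q_out · m/V(t).
dm/m = −Q_out dt/(V₀ + 107.00 t); integrating gives ln(m/m₀) = −(Q_out/(Q_in−Q_out)) ln(V/V₀).
m = m₀ (V₀/V)^(Q_out/(Q_in−Q_out)) = 50.3 × (1370/3617.0)^(1.0280) = 18.540 g.

18.5 g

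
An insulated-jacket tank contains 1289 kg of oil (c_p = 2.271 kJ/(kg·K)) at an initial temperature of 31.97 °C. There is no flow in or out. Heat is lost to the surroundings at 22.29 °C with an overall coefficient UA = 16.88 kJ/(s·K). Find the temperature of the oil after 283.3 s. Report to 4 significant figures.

24.18 °C

Energy balance: M c_p dT/dt = −UA(T − T_amb).
dT/dt = (T_ss − T)/τ with T_ss = T_amb = 22.2900 °C, τ = M c_p/UA = 1289·2.271/16.88 = 173.419 s.
Integrating: T(t) = T_ss + (T₀ − T_ss) e^(−t/τ).
T(283.3) = 22.2900 + (9.68000)·0.195223 = 24.1798 °C.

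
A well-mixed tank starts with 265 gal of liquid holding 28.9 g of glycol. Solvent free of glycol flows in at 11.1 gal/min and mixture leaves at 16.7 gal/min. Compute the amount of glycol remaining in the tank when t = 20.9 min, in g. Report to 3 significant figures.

5.08 g

Total volume: dV/dt = Q_in − Q_out = -5.6000 gal/min, so V(t) = 265 − 5.6000 t and V(20.9) = 147.96 gal.
Solute balance: dm/dt = 0 − Q_out C = −Q_out m/V(t).
Separate: dm/m = −Q_out dt/V(t) ⇒ ln(m/m₀) = −(Q_out/(Q_in−Q_out)) ln(V/V₀).
m = m₀ (V₀/V)^(Q_out/(Q_in−Q_out)) = 28.9 × (265/147.96)^(-2.9821) = 5.0829 g.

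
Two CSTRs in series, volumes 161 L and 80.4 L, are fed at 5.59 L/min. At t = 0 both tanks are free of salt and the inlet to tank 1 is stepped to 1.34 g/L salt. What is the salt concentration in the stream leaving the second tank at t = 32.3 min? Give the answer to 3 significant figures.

0.609 g/L

Each tank obeys Vᵢ dCᵢ/dt = Q(Cᵢ₋₁ − Cᵢ), so τᵢ = Vᵢ/Q.
τ₁ = 161/5.59 = 28.801 min; τ₂ = 80.4/5.59 = 14.383 min.
Solving the cascade with C₁(0)=C₂(0)=0 gives C₂(t) = C_in[1 − (τ₁ e^(−t/τ₁) − τ₂ e^(−t/τ₂))/(τ₁ − τ₂)].
At t = 32.3: e^(−t/τ₁) = 0.32580, e^(−t/τ₂) = 0.10585.
C₂ = 1.34·[1 − (28.801·0.32580 − 14.383·0.10585)/(14.419)] = 1.34·0.45480 = 0.60943 g/L.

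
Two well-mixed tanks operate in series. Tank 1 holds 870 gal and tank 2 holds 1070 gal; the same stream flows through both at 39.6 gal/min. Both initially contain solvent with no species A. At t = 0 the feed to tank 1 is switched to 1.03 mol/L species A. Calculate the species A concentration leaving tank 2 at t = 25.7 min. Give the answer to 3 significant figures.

Time constants: τᵢ = Vᵢ/Q for each well-mixed tank.
τ₁ = 870/39.6 = 21.970 min; τ₂ = 1070/39.6 = 27.020 min.
Tank 1: C₁ = C_in(1 − e^(−t/τ₁)). Tank 2 (τ₁ ≠ τ₂): C₂ = C_in[1 − (τ₁ e^(−t/τ₁) − τ₂ e^(−t/τ₂))/(τ₁ − τ₂)].
At t = 25.7: e^(−t/τ₁) = 0.31043, e^(−t/τ₂) = 0.38630.
C₂ = 1.03·[1 − (21.970·0.31043 − 27.020·0.38630)/(-5.0505)] = 1.03·0.28367 = 0.29218 mol/L.

0.292 mol/L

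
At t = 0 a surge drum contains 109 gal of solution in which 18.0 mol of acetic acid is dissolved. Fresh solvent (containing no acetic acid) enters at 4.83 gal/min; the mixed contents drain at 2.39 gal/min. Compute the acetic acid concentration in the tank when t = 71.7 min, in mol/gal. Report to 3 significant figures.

0.0248 mol/gal

Let m(t) be the amount of acetic acid. Volume: V(t) = V₀ + (Q_in − Q_out) t = 109 + 2.4400 t; V(71.7) = 283.95 gal.
Solute balance: dm/dt = 0 − Q_out C = −Q_out m/V(t).
Separate: dm/m = −Q_out dt/V(t) ⇒ ln(m/m₀) = −(Q_out/(Q_in−Q_out)) ln(V/V₀).
m = m₀ (V₀/V)^(Q_out/(Q_in−Q_out)) = 18.0 × (109/283.95)^(0.97951) = 7.0466 mol.
C = m/V = 7.0466/283.95 = 0.024817 mol/gal.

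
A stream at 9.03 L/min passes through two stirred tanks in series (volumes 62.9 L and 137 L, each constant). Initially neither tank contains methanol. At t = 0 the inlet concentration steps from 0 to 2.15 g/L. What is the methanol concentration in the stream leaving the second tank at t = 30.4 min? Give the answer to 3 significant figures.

Each tank obeys Vᵢ dCᵢ/dt = Q(Cᵢ₋₁ − Cᵢ), so τᵢ = Vᵢ/Q.
τ₁ = 62.9/9.03 = 6.9657 min; τ₂ = 137/9.03 = 15.172 min.
Tank 1: C₁ = C_in(1 − e^(−t/τ₁)). Tank 2 (τ₁ ≠ τ₂): C₂ = C_in[1 − (τ₁ e^(−t/τ₁) − τ₂ e^(−t/τ₂))/(τ₁ − τ₂)].
At t = 30.4: e^(−t/τ₁) = 0.012724, e^(−t/τ₂) = 0.13483.
C₂ = 2.15·[1 − (6.9657·0.012724 − 15.172·0.13483)/(-8.2060)] = 2.15·0.76152 = 1.6373 g/L.

1.64 g/L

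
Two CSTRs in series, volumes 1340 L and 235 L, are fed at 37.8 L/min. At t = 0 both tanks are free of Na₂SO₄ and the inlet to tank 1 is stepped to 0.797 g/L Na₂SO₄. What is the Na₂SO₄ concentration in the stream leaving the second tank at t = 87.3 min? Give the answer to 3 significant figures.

0.715 g/L

Species balance on tank i: dCᵢ/dt = (Cᵢ₋₁ − Cᵢ)/τᵢ with τᵢ = Vᵢ/Q.
τ₁ = 1340/37.8 = 35.450 min; τ₂ = 235/37.8 = 6.2169 min.
Solving the cascade with C₁(0)=C₂(0)=0 gives C₂(t) = C_in[1 − (τ₁ e^(−t/τ₁) − τ₂ e^(−t/τ₂))/(τ₁ − τ₂)].
At t = 87.3: e^(−t/τ₁) = 0.085210, e^(−t/τ₂) = 7.9709e-07.
C₂ = 0.797·[1 − (35.450·0.085210 − 6.2169·7.9709e-07)/(29.233)] = 0.797·0.89667 = 0.71465 g/L.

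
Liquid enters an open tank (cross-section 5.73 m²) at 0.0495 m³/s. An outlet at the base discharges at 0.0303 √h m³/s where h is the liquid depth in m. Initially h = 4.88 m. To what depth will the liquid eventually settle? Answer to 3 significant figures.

Volume balance on the tank: A dh/dt = Q_in − 0.0303 √h. At steady state dh/dt = 0:
Q_in = 0.0303 √h_ss ⇒ √h_ss = 0.0495/0.0303 = 1.6337.
h_ss = 1.6337² = 2.6689 m. (Since h₀ = 4.88 m > h_ss, the level will fall toward this value.)

2.67 m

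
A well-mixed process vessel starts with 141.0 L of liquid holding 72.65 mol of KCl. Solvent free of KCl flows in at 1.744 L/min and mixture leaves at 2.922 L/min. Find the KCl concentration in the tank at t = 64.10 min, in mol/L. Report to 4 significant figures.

Let m(t) be the amount of KCl. Volume: V(t) = V₀ + (Q_in − Q_out) t = 141.0 − 1.17800 t; V(64.10) = 65.4902 L.
Species balance (pure solvent in): dm/dt = −Q_out · m/V(t).
Separate: dm/m = −Q_out dt/V(t) ⇒ ln(m/m₀) = −(Q_out/(Q_in−Q_out)) ln(V/V₀).
m = m₀ (V₀/V)^(Q_out/(Q_in−Q_out)) = 72.65 × (141.0/65.4902)^(-2.48048) = 10.8425 mol.
C = m/V = 10.8425/65.4902 = 0.165560 mol/L.

0.1656 mol/L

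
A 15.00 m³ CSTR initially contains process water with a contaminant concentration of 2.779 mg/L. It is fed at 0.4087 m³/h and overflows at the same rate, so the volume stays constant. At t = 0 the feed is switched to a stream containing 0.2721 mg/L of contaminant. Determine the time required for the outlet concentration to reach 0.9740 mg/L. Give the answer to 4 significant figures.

46.72 h

Species balance: V dC/dt = Q(C_in − C) ⇒ τ = V/Q = 36.7017 h.
C(t) = C_in + (C₀ − C_in) e^(−t/τ). Set C = 0.9740 and solve for t:
e^(−t/τ) = (C − C_in)/(C₀ − C_in) = (0.9740 − 0.2721)/(2.779 − 0.2721) = 0.279987
t = −τ ln(…) = 36.7017 × 1.27301 = 46.7217 h.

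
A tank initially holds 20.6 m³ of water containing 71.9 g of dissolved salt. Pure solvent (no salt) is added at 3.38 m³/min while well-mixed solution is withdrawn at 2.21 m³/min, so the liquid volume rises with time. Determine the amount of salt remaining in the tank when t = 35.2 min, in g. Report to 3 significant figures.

Let m(t) be the amount of salt. Volume: V(t) = V₀ + (Q_in − Q_out) t = 20.6 + 1.1700 t; V(35.2) = 61.784 m³.
No salt enters, so dm/dt = −Q_out · (m/V).
Separate: dm/m = −Q_out dt/V(t) ⇒ ln(m/m₀) = −(Q_out/(Q_in−Q_out)) ln(V/V₀).
m = m₀ (V₀/V)^(Q_out/(Q_in−Q_out)) = 71.9 × (20.6/61.784)^(1.8889) = 9.0305 g.

9.03 g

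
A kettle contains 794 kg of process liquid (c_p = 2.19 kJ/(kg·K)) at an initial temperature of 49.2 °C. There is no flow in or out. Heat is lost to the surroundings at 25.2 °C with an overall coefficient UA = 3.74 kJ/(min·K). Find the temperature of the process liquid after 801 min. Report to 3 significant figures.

M c_p dT/dt = −UA(T − T_amb).
dT/dt = (T_ss − T)/τ with T_ss = T_amb = 25.200 °C, τ = M c_p/UA = 794·2.19/3.74 = 464.94 min.
T approaches T_ss exponentially: T(t) = T_ss + (T₀ − T_ss) e^(−t/τ).
T(801) = 25.200 + (24.000)·0.17856 = 29.485 °C.

29.5 °C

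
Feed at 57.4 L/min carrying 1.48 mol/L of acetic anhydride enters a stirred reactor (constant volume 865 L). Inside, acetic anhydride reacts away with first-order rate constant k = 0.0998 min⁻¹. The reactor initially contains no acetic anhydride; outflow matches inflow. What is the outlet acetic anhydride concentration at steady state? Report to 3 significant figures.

Species balance: V dC/dt = Q C_in − Q C − k V C.
Steady state (dC/dt = 0): C_ss = Q C_in/(Q + kV) = C_in/(1 + kV/Q).
C_ss = 57.4·1.48/(57.4 + 0.0998·865) = 84.952/143.73 = 0.59107 mol/L.

0.591 mol/L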